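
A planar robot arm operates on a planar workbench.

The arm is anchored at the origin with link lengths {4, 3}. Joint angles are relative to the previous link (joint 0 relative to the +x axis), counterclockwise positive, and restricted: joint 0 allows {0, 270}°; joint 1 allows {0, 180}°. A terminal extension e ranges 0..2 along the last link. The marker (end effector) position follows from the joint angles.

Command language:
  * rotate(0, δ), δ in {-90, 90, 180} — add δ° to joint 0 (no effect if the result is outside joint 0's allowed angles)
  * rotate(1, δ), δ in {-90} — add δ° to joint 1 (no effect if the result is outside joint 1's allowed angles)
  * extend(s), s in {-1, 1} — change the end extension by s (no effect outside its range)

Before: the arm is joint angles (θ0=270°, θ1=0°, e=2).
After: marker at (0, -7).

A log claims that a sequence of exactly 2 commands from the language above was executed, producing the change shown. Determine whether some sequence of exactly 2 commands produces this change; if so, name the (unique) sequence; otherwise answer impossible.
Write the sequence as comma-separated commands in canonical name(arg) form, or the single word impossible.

start: joint angles (θ0=270°, θ1=0°, e=2)
step 1 (extend(-1)): joint angles (θ0=270°, θ1=0°, e=1)
step 2 (extend(-1)): joint angles (θ0=270°, θ1=0°, e=0)
all 36 alternatives checked — unique.

extend(-1), extend(-1)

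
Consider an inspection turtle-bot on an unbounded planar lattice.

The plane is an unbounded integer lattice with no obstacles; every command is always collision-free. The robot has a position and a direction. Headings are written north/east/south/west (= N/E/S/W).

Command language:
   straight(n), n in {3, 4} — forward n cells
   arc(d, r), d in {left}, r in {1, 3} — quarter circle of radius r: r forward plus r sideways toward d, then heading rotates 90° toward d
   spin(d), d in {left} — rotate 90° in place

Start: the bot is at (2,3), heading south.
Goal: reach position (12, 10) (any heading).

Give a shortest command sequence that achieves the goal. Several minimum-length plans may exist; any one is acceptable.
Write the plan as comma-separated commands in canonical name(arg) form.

t0: at (2,3), heading south
[1] after arc(left, 3): at (5,0), heading east
[2] after straight(4): at (9,0), heading east
[3] after arc(left, 3): at (12,3), heading north
[4] after straight(4): at (12,7), heading north
[5] after straight(3): at (12,10), heading north
shorter routes all fall short; 5 is best.

arc(left, 3), straight(4), arc(left, 3), straight(4), straight(3)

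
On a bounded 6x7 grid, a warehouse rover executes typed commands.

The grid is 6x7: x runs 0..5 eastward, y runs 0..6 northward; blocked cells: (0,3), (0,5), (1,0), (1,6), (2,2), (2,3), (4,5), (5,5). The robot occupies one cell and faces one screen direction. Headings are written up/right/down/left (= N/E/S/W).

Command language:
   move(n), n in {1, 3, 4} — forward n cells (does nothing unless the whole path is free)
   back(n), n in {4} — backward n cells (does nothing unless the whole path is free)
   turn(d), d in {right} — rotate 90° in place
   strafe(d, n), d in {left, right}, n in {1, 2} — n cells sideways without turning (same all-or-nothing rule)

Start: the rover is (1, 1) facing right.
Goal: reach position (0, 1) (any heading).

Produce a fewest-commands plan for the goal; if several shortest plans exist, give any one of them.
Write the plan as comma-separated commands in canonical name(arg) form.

turn(right), strafe(right, 1)

initial: (1, 1) facing right
[1] after turn(right): (1, 1) facing down
[2] after strafe(right, 1): (0, 1) facing down
no 1-step plan works, so 2 is optimal.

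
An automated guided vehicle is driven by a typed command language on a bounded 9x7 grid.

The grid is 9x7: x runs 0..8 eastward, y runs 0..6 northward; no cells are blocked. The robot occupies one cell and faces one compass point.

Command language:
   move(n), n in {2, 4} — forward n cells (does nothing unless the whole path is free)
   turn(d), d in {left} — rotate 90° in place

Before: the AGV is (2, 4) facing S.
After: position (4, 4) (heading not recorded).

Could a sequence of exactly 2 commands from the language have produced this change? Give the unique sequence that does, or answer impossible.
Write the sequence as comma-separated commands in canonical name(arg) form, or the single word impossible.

turn(left), move(2)

key: order matters: swapping turn(left) and move(2) lands elsewhere
begin: (2, 4) facing S
[1] after turn(left): (2, 4) facing E
[2] after move(2): (4, 4) facing E
no other 2-command option fits: unique.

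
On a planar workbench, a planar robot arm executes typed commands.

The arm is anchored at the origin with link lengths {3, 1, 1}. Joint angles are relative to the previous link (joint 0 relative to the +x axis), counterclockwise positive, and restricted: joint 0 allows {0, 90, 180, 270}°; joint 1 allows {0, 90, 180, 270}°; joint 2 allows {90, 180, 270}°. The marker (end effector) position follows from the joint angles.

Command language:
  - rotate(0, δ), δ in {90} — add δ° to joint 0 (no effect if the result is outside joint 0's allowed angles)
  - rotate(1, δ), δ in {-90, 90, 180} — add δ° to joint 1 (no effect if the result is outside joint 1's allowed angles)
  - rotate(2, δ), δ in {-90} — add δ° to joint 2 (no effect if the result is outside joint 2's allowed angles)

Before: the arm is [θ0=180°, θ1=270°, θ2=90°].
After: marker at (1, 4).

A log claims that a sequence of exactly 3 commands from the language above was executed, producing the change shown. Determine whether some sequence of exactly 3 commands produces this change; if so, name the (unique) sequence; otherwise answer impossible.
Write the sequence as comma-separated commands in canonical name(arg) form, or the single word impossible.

rotate(0, 90), rotate(0, 90), rotate(0, 90)

initial: [θ0=180°, θ1=270°, θ2=90°]
1. rotate(0, 90) → [θ0=270°, θ1=270°, θ2=90°]
2. rotate(0, 90) → [θ0=0°, θ1=270°, θ2=90°]
3. rotate(0, 90) → [θ0=90°, θ1=270°, θ2=90°]
no other 3-command option fits: unique.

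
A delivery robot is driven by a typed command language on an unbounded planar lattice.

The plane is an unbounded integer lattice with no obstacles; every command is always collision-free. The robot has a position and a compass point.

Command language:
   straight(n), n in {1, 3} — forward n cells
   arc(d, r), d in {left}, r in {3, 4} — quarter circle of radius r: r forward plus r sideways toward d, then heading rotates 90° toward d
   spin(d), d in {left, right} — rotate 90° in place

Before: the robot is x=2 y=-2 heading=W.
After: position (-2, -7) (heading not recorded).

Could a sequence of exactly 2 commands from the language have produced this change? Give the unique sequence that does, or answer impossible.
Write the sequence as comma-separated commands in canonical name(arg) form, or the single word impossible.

key: order matters: swapping arc(left, 4) and straight(1) lands elsewhere
from: x=2 y=-2 heading=W
1. arc(left, 4) → x=-2 y=-6 heading=S
2. straight(1) → x=-2 y=-7 heading=S
no other 2-command option fits: unique.

arc(left, 4), straight(1)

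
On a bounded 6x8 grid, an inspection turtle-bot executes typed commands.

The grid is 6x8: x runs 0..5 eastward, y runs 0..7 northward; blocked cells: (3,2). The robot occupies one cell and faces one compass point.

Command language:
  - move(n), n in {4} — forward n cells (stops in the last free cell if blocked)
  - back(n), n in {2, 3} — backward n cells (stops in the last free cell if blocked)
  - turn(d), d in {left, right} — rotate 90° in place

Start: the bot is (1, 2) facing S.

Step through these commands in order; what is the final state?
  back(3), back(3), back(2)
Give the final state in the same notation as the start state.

begin: (1, 2) facing S
step 1 (back(3)): (1, 5) facing S
step 2 (back(3)): (1, 7) facing S
step 3 (back(2)): (1, 7) facing S

(1, 7) facing S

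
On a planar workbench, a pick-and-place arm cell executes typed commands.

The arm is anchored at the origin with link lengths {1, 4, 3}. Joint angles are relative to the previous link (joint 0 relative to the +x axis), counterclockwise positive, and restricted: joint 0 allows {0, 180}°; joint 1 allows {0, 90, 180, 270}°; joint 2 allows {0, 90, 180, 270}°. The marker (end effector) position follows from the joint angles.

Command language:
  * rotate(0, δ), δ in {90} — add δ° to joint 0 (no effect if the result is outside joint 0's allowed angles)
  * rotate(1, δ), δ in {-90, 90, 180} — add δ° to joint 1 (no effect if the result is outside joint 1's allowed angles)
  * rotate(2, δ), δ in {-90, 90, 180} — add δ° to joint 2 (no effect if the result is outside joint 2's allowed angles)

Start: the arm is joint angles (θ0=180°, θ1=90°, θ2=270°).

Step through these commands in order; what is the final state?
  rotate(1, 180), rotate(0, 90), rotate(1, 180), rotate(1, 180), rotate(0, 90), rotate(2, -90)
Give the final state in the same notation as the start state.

t0: joint angles (θ0=180°, θ1=90°, θ2=270°)
t=1 rotate(1, 180) ⇒ joint angles (θ0=180°, θ1=270°, θ2=270°)
t=2 rotate(0, 90) ⇒ joint angles (θ0=180°, θ1=270°, θ2=270°)
t=3 rotate(1, 180) ⇒ joint angles (θ0=180°, θ1=90°, θ2=270°)
t=4 rotate(1, 180) ⇒ joint angles (θ0=180°, θ1=270°, θ2=270°)
t=5 rotate(0, 90) ⇒ joint angles (θ0=180°, θ1=270°, θ2=270°)
t=6 rotate(2, -90) ⇒ joint angles (θ0=180°, θ1=270°, θ2=180°)

joint angles (θ0=180°, θ1=270°, θ2=180°)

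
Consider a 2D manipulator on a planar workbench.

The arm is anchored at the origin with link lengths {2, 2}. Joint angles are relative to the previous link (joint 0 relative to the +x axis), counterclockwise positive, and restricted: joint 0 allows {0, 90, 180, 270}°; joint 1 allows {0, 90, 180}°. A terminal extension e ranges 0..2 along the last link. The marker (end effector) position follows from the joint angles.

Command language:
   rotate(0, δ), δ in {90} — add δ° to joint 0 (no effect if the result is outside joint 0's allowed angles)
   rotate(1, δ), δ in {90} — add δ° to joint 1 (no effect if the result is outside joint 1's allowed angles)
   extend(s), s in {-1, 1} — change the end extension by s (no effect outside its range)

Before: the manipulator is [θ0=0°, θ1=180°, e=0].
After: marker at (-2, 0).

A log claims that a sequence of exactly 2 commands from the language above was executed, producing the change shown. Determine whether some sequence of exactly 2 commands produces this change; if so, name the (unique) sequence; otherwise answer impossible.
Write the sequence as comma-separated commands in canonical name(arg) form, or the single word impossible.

initial: [θ0=0°, θ1=180°, e=0]
1. extend(1) → [θ0=0°, θ1=180°, e=1]
2. extend(1) → [θ0=0°, θ1=180°, e=2]
uniquely the one of 16 2-step routes that fits.

extend(1), extend(1)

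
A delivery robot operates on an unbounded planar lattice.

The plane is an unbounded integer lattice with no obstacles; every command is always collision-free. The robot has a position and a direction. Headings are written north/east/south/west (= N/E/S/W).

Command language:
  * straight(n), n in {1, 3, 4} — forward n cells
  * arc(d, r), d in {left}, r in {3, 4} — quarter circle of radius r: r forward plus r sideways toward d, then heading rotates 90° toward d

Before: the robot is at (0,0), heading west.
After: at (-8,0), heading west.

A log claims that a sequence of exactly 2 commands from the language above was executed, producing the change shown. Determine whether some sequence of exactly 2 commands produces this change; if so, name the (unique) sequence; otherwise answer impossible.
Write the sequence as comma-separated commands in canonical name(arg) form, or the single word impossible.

straight(4), straight(4)

key: heading stays W — no command in the sequence turns
begin: at (0,0), heading west
t=1 straight(4) ⇒ at (-4,0), heading west
t=2 straight(4) ⇒ at (-8,0), heading west
all 25 alternatives checked — unique.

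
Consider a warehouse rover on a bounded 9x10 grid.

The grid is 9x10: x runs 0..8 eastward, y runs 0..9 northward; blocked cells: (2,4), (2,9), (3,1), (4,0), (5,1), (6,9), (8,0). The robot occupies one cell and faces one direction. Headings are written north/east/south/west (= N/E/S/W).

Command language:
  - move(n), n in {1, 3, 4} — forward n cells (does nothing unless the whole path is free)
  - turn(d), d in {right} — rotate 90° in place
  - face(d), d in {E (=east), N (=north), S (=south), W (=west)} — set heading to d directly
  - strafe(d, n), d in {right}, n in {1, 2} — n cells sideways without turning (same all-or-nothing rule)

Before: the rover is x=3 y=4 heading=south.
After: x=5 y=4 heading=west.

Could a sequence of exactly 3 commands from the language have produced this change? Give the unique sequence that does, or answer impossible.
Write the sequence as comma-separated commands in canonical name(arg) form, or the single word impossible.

face(N), strafe(right, 2), face(W)

key: order matters: swapping face(N) and face(W) lands elsewhere
initial: x=3 y=4 heading=south
[1] after face(N): x=3 y=4 heading=north
[2] after strafe(right, 2): x=5 y=4 heading=north
[3] after face(W): x=5 y=4 heading=west
no rival 3-sequence matches.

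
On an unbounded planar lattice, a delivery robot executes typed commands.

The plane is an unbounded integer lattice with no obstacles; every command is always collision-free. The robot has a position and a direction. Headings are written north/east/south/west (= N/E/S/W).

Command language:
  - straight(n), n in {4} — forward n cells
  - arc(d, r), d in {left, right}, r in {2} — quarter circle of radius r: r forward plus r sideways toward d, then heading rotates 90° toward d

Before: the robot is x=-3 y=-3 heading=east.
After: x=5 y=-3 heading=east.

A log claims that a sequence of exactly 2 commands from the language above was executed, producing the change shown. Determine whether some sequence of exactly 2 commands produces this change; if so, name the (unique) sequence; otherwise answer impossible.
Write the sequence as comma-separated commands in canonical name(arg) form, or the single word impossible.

straight(4), straight(4)

key: heading stays E — no command in the sequence turns
initial: x=-3 y=-3 heading=east
step 1 (straight(4)): x=1 y=-3 heading=east
step 2 (straight(4)): x=5 y=-3 heading=east
uniquely the one of 9 2-step routes that fits.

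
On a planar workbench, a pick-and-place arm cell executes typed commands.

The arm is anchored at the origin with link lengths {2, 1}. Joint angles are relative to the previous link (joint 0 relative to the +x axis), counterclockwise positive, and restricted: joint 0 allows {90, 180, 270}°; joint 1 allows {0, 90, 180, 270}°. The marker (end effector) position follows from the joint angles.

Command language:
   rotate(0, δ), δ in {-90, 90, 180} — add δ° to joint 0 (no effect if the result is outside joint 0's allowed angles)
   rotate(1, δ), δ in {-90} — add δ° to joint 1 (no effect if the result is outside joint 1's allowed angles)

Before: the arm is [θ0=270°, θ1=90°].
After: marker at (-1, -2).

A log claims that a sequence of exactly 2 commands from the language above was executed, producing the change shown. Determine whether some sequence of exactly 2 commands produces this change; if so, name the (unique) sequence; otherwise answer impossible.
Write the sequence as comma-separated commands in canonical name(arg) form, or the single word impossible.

rotate(1, -90), rotate(1, -90)

start: [θ0=270°, θ1=90°]
step 1 (rotate(1, -90)): [θ0=270°, θ1=0°]
step 2 (rotate(1, -90)): [θ0=270°, θ1=270°]
uniquely the one of 16 2-step routes that fits.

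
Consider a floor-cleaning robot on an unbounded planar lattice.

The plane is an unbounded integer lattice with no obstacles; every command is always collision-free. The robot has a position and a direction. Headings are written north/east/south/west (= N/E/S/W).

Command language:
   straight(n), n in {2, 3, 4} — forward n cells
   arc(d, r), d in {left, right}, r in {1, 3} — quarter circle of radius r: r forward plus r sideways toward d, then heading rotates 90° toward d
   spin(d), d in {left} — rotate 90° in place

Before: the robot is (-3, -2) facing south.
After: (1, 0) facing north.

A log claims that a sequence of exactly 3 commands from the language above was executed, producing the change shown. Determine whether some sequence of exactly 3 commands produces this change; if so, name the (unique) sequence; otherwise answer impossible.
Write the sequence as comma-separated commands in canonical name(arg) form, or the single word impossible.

arc(left, 3), arc(left, 1), straight(4)

key: running straight(4) before arc(left, 3) would end elsewhere — order is forced
initial: (-3, -2) facing south
t=1 arc(left, 3) ⇒ (0, -5) facing east
t=2 arc(left, 1) ⇒ (1, -4) facing north
t=3 straight(4) ⇒ (1, 0) facing north
all 512 alternatives checked — unique.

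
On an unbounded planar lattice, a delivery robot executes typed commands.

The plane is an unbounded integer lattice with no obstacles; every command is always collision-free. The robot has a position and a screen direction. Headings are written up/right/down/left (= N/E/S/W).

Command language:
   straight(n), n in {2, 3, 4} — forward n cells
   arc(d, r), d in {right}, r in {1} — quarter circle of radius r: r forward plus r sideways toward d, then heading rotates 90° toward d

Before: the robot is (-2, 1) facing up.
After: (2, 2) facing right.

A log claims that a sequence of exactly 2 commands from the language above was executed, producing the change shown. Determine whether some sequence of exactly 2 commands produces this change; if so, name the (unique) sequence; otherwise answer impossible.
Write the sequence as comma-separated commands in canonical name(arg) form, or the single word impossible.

arc(right, 1), straight(3)

key: position moved to (2,2) AND the heading swung to E — translation plus rotation needed
start: (-2, 1) facing up
step 1 (arc(right, 1)): (-1, 2) facing right
step 2 (straight(3)): (2, 2) facing right
no rival 2-sequence matches.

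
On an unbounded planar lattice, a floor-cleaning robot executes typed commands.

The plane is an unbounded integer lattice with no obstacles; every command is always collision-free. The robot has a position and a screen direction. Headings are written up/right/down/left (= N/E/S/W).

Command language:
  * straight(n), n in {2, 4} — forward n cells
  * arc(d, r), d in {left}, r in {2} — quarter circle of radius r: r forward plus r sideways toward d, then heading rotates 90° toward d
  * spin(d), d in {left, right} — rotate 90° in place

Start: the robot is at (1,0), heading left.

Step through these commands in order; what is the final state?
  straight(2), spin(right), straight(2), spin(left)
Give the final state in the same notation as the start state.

t0: at (1,0), heading left
[1] after straight(2): at (-1,0), heading left
[2] after spin(right): at (-1,0), heading up
[3] after straight(2): at (-1,2), heading up
[4] after spin(left): at (-1,2), heading left

at (-1,2), heading left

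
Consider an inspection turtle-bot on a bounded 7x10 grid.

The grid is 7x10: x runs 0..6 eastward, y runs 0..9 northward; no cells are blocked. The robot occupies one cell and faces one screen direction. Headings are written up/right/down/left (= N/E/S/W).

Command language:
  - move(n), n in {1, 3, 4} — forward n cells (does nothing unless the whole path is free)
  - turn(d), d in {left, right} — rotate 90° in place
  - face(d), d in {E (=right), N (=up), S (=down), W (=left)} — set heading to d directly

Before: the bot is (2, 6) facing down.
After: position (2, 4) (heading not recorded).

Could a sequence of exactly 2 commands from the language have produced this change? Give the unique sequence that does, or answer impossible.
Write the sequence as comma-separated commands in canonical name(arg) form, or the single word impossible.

begin: (2, 6) facing down
1. move(1) → (2, 5) facing down
2. move(1) → (2, 4) facing down
no rival 2-sequence matches.

move(1), move(1)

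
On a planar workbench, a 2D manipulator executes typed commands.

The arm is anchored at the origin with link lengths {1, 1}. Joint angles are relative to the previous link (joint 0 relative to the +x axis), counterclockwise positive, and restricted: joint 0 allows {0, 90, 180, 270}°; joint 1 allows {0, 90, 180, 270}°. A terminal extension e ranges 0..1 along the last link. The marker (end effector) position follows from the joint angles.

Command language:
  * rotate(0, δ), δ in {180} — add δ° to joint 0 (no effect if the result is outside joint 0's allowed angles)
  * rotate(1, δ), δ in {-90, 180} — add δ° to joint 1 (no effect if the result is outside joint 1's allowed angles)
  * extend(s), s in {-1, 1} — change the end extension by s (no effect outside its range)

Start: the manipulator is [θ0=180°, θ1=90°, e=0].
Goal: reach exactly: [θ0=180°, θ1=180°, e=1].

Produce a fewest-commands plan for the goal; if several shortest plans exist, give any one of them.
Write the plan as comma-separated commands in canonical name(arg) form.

rotate(1, -90), extend(1), rotate(1, 180)

t0: [θ0=180°, θ1=90°, e=0]
1. rotate(1, -90) → [θ0=180°, θ1=0°, e=0]
2. extend(1) → [θ0=180°, θ1=0°, e=1]
3. rotate(1, 180) → [θ0=180°, θ1=180°, e=1]
no 2-step plan works, so 3 is optimal.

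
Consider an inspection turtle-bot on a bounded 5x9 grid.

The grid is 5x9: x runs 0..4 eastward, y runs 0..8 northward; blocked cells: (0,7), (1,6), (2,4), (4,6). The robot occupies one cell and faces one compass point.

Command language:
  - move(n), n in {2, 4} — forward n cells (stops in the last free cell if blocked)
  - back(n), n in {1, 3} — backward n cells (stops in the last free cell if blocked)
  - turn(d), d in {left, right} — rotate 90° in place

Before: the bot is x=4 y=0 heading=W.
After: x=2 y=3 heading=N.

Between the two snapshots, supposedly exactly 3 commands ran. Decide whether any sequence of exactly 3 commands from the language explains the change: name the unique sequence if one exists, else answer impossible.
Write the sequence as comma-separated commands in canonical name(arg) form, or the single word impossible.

key: running move(4) before move(2) would end elsewhere — order is forced
begin: x=4 y=0 heading=W
t=1 move(2) ⇒ x=2 y=0 heading=W
t=2 turn(right) ⇒ x=2 y=0 heading=N
t=3 move(4) ⇒ x=2 y=3 heading=N
no rival 3-sequence matches.

move(2), turn(right), move(4)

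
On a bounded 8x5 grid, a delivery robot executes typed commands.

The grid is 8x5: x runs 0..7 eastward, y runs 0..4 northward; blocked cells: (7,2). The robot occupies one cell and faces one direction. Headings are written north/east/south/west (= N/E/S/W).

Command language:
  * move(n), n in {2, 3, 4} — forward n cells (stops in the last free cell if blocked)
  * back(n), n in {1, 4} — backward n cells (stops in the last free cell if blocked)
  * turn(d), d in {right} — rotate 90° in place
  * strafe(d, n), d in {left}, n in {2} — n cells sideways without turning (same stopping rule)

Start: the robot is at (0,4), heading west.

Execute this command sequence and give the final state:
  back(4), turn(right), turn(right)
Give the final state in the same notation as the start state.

at (4,4), heading east

initial: at (0,4), heading west
t=1 back(4) ⇒ at (4,4), heading west
t=2 turn(right) ⇒ at (4,4), heading north
t=3 turn(right) ⇒ at (4,4), heading east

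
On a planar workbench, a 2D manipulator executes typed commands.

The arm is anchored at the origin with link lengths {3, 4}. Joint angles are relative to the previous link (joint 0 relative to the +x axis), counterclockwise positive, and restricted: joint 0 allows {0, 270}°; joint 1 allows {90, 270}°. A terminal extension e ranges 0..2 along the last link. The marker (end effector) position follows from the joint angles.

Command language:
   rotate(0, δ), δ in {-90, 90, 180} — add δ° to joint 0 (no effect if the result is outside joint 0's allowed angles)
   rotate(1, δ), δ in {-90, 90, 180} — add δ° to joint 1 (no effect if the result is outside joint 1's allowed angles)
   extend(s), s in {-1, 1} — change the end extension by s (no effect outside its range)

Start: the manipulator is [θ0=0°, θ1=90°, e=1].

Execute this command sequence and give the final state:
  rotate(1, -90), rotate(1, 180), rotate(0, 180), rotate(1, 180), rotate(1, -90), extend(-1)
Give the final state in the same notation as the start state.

[θ0=0°, θ1=90°, e=0]

from: [θ0=0°, θ1=90°, e=1]
1. rotate(1, -90) → [θ0=0°, θ1=90°, e=1]
2. rotate(1, 180) → [θ0=0°, θ1=270°, e=1]
3. rotate(0, 180) → [θ0=0°, θ1=270°, e=1]
4. rotate(1, 180) → [θ0=0°, θ1=90°, e=1]
5. rotate(1, -90) → [θ0=0°, θ1=90°, e=1]
6. extend(-1) → [θ0=0°, θ1=90°, e=0]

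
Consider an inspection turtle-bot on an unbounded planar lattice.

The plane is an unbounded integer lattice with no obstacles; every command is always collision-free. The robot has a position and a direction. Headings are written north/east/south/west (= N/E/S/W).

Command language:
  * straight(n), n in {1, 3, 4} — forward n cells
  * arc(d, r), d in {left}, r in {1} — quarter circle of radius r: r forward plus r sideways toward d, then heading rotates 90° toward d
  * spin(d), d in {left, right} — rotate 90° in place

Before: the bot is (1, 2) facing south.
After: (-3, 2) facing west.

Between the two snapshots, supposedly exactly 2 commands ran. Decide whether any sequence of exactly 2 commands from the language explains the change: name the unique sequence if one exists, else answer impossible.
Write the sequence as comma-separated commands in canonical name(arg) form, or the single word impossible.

spin(right), straight(4)

key: running straight(4) before spin(right) would end elsewhere — order is forced
start: (1, 2) facing south
t=1 spin(right) ⇒ (1, 2) facing west
t=2 straight(4) ⇒ (-3, 2) facing west
no other 2-command option fits: unique.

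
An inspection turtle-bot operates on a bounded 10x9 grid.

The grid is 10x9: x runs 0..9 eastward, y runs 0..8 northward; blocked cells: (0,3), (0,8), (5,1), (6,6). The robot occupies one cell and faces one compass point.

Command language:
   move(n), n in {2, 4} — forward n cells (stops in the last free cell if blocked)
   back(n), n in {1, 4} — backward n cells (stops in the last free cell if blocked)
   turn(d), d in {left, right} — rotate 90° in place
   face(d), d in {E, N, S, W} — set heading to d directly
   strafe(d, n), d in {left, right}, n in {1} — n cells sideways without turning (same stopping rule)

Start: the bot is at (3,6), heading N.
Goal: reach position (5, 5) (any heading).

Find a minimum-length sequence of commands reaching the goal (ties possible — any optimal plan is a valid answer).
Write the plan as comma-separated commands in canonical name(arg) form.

turn(left), back(4), strafe(left, 1)

from: at (3,6), heading N
step 1 (turn(left)): at (3,6), heading W
step 2 (back(4)): at (5,6), heading W
step 3 (strafe(left, 1)): at (5,5), heading W
no 2-step plan works, so 3 is optimal.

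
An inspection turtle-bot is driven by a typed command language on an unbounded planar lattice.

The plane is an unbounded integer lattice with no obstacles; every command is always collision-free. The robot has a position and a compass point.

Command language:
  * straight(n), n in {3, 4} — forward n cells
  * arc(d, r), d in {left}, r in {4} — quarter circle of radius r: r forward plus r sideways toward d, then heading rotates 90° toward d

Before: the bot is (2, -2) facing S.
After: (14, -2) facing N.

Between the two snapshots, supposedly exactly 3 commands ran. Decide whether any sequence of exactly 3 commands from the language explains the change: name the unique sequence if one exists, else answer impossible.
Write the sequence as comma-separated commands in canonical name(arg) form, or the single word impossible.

arc(left, 4), straight(4), arc(left, 4)

key: position moved to (14,-2) AND the heading swung to N — translation plus rotation needed
start: (2, -2) facing S
step 1 (arc(left, 4)): (6, -6) facing E
step 2 (straight(4)): (10, -6) facing E
step 3 (arc(left, 4)): (14, -2) facing N
no other 3-command option fits: unique.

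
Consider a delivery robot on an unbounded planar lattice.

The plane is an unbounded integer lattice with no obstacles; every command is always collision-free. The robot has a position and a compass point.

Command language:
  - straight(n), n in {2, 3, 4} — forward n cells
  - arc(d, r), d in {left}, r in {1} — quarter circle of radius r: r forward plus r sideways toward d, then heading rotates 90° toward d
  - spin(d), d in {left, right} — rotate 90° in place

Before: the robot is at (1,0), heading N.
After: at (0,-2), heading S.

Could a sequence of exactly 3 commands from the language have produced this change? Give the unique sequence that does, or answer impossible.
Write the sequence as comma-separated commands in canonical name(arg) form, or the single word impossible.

arc(left, 1), spin(left), straight(3)

key: running straight(3) before arc(left, 1) would end elsewhere — order is forced
begin: at (1,0), heading N
[1] after arc(left, 1): at (0,1), heading W
[2] after spin(left): at (0,1), heading S
[3] after straight(3): at (0,-2), heading S
all 216 alternatives checked — unique.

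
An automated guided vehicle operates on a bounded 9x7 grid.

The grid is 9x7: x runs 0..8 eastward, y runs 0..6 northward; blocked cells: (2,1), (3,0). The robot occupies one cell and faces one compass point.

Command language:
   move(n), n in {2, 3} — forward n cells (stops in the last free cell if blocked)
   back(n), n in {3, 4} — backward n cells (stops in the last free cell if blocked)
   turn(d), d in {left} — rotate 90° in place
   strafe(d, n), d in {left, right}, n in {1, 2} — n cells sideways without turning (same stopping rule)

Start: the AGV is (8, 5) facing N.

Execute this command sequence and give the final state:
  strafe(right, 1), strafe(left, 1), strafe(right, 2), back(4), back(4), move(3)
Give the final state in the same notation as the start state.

from: (8, 5) facing N
[1] after strafe(right, 1): (8, 5) facing N
[2] after strafe(left, 1): (7, 5) facing N
[3] after strafe(right, 2): (8, 5) facing N
[4] after back(4): (8, 1) facing N
[5] after back(4): (8, 0) facing N
[6] after move(3): (8, 3) facing N

(8, 3) facing N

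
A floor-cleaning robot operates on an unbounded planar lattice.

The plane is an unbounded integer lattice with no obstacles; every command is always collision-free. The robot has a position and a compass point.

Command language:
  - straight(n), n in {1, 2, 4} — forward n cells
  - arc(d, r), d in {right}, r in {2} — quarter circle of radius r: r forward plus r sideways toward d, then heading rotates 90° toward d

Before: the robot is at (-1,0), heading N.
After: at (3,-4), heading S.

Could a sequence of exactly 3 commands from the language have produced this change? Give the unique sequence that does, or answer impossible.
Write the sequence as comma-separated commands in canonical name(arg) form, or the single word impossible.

key: position moved to (3,-4) AND the heading swung to S — translation plus rotation needed
initial: at (-1,0), heading N
t=1 arc(right, 2) ⇒ at (1,2), heading E
t=2 arc(right, 2) ⇒ at (3,0), heading S
t=3 straight(4) ⇒ at (3,-4), heading S
no other 3-command option fits: unique.

arc(right, 2), arc(right, 2), straight(4)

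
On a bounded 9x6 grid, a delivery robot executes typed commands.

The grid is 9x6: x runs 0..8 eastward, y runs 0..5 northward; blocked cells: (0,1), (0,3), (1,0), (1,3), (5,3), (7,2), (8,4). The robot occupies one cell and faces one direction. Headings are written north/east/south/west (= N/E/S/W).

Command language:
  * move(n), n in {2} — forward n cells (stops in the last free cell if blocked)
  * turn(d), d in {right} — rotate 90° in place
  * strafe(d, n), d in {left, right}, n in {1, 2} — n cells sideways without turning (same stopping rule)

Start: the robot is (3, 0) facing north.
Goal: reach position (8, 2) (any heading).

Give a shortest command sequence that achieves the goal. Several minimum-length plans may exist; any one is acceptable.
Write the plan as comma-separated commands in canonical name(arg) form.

strafe(right, 1), strafe(right, 2), strafe(right, 2), move(2)

t0: (3, 0) facing north
[1] after strafe(right, 1): (4, 0) facing north
[2] after strafe(right, 2): (6, 0) facing north
[3] after strafe(right, 2): (8, 0) facing north
[4] after move(2): (8, 2) facing north
shorter routes all fall short; 4 is best.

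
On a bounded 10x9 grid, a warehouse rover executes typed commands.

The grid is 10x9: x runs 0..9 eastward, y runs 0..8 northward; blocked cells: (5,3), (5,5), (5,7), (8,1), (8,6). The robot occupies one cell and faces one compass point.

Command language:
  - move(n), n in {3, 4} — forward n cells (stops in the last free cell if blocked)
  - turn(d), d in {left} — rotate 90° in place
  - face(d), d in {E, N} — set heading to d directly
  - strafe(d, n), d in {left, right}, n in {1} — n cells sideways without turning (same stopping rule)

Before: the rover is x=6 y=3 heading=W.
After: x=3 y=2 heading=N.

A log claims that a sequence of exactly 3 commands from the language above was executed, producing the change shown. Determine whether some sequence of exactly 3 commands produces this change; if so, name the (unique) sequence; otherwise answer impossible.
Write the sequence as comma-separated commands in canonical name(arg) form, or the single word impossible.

key: order matters: swapping strafe(left, 1) and face(N) lands elsewhere
t0: x=6 y=3 heading=W
t=1 strafe(left, 1) ⇒ x=6 y=2 heading=W
t=2 move(3) ⇒ x=3 y=2 heading=W
t=3 face(N) ⇒ x=3 y=2 heading=N
no rival 3-sequence matches.

strafe(left, 1), move(3), face(N)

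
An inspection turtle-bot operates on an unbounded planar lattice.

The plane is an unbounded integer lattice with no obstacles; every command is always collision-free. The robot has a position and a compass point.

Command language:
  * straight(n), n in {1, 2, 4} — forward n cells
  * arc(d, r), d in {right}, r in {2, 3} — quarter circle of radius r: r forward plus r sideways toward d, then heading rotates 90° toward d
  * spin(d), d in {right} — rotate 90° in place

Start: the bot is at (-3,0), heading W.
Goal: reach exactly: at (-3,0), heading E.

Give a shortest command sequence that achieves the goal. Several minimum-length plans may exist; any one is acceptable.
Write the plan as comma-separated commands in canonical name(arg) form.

spin(right), spin(right)

initial: at (-3,0), heading W
step 1 (spin(right)): at (-3,0), heading N
step 2 (spin(right)): at (-3,0), heading E
shorter routes all fall short; 2 is best.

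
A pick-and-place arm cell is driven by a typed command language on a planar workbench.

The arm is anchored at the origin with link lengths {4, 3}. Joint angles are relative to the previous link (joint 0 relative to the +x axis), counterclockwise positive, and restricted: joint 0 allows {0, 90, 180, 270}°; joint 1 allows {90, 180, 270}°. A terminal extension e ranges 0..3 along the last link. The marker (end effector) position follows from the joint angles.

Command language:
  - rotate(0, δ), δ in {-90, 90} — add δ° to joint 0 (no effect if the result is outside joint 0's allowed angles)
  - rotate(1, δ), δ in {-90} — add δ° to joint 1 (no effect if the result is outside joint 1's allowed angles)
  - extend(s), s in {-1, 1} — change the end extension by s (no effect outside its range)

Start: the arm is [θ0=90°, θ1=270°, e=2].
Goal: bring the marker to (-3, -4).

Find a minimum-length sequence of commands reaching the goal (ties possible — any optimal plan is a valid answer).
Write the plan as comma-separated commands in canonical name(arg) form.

t0: [θ0=90°, θ1=270°, e=2]
[1] after rotate(0, 90): [θ0=180°, θ1=270°, e=2]
[2] after rotate(0, 90): [θ0=270°, θ1=270°, e=2]
[3] after extend(-1): [θ0=270°, θ1=270°, e=1]
[4] after extend(-1): [θ0=270°, θ1=270°, e=0]
shorter routes all fall short; 4 is best.

rotate(0, 90), rotate(0, 90), extend(-1), extend(-1)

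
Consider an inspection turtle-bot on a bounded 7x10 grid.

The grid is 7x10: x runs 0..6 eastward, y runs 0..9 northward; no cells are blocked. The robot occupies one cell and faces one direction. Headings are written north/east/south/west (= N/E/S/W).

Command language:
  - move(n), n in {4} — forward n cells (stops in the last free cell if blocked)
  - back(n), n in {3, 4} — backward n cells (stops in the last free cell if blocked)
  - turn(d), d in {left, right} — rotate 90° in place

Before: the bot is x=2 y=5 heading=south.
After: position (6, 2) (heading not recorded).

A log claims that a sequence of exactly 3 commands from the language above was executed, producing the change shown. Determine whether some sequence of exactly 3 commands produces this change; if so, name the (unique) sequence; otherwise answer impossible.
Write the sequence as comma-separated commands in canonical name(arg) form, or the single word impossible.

impossible

no 3-step route produces this change.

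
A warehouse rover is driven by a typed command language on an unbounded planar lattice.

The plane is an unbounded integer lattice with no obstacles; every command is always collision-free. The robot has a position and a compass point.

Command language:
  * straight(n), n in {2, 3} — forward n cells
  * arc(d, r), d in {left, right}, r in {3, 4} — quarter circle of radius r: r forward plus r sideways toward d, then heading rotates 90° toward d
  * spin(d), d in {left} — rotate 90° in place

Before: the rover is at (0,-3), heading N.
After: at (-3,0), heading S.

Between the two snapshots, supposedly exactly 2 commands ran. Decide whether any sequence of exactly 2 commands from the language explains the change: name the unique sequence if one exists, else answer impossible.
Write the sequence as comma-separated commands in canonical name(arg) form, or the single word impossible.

key: order matters: swapping arc(left, 3) and spin(left) lands elsewhere
initial: at (0,-3), heading N
1. arc(left, 3) → at (-3,0), heading W
2. spin(left) → at (-3,0), heading S
no rival 2-sequence matches.

arc(left, 3), spin(left)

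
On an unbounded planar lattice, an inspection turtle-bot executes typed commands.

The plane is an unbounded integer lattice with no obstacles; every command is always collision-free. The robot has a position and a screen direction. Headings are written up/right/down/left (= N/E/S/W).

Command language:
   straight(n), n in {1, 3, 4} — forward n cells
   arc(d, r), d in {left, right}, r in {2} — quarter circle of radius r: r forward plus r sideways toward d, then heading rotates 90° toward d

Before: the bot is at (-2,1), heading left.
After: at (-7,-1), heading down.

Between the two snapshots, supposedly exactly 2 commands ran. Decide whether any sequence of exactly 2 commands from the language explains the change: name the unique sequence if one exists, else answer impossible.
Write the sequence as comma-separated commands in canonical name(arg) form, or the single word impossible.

key: position moved to (-7,-1) AND the heading swung to S — translation plus rotation needed
initial: at (-2,1), heading left
[1] after straight(3): at (-5,1), heading left
[2] after arc(left, 2): at (-7,-1), heading down
all 25 alternatives checked — unique.

straight(3), arc(left, 2)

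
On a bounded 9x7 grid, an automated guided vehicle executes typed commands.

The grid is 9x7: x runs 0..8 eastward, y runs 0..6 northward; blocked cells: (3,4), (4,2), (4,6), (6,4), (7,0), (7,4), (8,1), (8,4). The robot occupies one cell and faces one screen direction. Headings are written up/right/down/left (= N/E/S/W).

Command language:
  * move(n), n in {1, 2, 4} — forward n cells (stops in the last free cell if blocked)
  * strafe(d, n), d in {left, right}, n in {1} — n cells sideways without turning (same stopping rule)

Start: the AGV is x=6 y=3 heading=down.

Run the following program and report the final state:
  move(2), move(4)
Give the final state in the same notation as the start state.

begin: x=6 y=3 heading=down
t=1 move(2) ⇒ x=6 y=1 heading=down
t=2 move(4) ⇒ x=6 y=0 heading=down

x=6 y=0 heading=down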